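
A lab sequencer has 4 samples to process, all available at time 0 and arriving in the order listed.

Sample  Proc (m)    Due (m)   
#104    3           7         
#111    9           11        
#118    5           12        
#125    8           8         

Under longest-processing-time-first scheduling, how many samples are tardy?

3

LPT (decreasing processing time): #111 #125 #118 #104.
#111: 0→9, due 11, tardiness 0
#125: 9→17, due 8, tardiness 9
#118: 17→22, due 12, tardiness 10
#104: 22→25, due 7, tardiness 18
Late samples: 3.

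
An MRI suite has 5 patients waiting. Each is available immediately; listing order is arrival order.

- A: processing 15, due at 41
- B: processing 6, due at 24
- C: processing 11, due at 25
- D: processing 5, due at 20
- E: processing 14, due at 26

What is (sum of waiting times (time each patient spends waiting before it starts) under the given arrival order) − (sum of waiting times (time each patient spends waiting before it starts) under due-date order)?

31

FIFO (arrival order): A B C D E.
A: waits 0, runs 0→15
B: waits 15, runs 15→21
C: waits 21, runs 21→32
D: waits 32, runs 32→37
E: waits 37, runs 37→51
Sum = 0+15+21+32+37 = 105.
EDD (increasing due date): D B C E A.
D: waits 0, runs 0→5
B: waits 5, runs 5→11
C: waits 11, runs 11→22
E: waits 22, runs 22→36
A: waits 36, runs 36→51
Sum = 0+5+11+22+36 = 74.
Difference = 105 − 74 = 31.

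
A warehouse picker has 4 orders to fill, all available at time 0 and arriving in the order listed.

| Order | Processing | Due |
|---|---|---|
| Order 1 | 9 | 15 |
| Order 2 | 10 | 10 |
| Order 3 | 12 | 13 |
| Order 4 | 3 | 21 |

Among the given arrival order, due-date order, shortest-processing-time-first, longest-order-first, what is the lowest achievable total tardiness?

33

FIFO (arrival order): Order 1 Order 2 Order 3 Order 4.
Order 1: 0→9, due 15, tardiness 0
Order 2: 9→19, due 10, tardiness 9
Order 3: 19→31, due 13, tardiness 18
Order 4: 31→34, due 21, tardiness 13
Sum = 0+9+18+13 = 40.
EDD (increasing due date): Order 2 Order 3 Order 1 Order 4.
Order 2: 0→10, due 10, tardiness 0
Order 3: 10→22, due 13, tardiness 9
Order 1: 22→31, due 15, tardiness 16
Order 4: 31→34, due 21, tardiness 13
Sum = 0+9+16+13 = 38.
SPT (increasing processing time): Order 4 Order 1 Order 2 Order 3.
Order 4: 0→3, due 21, tardiness 0
Order 1: 3→12, due 15, tardiness 0
Order 2: 12→22, due 10, tardiness 12
Order 3: 22→34, due 13, tardiness 21
Sum = 0+0+12+21 = 33.
LPT (decreasing processing time): Order 3 Order 2 Order 1 Order 4.
Order 3: 0→12, due 13, tardiness 0
Order 2: 12→22, due 10, tardiness 12
Order 1: 22→31, due 15, tardiness 16
Order 4: 31→34, due 21, tardiness 13
Sum = 0+12+16+13 = 41.
FIFO 40, EDD 38, SPT 33, LPT 41 → minimum 33.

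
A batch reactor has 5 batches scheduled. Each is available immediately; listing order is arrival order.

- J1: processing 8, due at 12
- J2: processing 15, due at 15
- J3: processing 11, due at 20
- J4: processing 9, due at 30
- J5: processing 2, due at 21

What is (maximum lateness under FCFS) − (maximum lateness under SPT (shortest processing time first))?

FIFO (arrival order): J1 J2 J3 J4 J5.
J1: 0→8, due 12, lateness -4
J2: 8→23, due 15, lateness 8
J3: 23→34, due 20, lateness 14
J4: 34→43, due 30, lateness 13
J5: 43→45, due 21, lateness 24
Maximum = 24.
SPT (increasing processing time): J5 J1 J4 J3 J2.
J5: 0→2, due 21, lateness -19
J1: 2→10, due 12, lateness -2
J4: 10→19, due 30, lateness -11
J3: 19→30, due 20, lateness 10
J2: 30→45, due 15, lateness 30
Maximum = 30.
Difference = 24 − 30 = -6.

-6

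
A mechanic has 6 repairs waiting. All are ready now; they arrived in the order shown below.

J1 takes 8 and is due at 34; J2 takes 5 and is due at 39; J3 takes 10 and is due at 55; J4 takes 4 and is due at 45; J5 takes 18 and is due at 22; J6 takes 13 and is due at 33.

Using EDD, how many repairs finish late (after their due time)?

4

EDD (increasing due date): J5 J6 J1 J2 J4 J3.
J5: 0→18, due 22, tardiness 0
J6: 18→31, due 33, tardiness 0
J1: 31→39, due 34, tardiness 5
J2: 39→44, due 39, tardiness 5
J4: 44→48, due 45, tardiness 3
J3: 48→58, due 55, tardiness 3
Late repairs: 4.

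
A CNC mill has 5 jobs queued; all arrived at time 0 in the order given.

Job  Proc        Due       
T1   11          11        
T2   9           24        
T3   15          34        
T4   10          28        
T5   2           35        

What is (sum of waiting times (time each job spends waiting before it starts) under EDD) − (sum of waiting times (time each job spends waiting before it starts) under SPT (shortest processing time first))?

40

EDD (increasing due date): T1 T2 T4 T3 T5.
T1: waits 0, runs 0→11
T2: waits 11, runs 11→20
T4: waits 20, runs 20→30
T3: waits 30, runs 30→45
T5: waits 45, runs 45→47
Sum = 0+11+20+30+45 = 106.
SPT (increasing processing time): T5 T2 T4 T1 T3.
T5: waits 0, runs 0→2
T2: waits 2, runs 2→11
T4: waits 11, runs 11→21
T1: waits 21, runs 21→32
T3: waits 32, runs 32→47
Sum = 0+2+11+21+32 = 66.
Difference = 106 − 66 = 40.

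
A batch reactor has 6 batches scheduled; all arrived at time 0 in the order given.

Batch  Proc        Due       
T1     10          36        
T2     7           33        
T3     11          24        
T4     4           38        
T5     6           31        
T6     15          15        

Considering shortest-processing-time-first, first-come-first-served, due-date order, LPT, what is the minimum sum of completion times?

SPT (increasing processing time): T4 T5 T2 T1 T3 T6.
T4: 0→4
T5: 4→10
T2: 10→17
T1: 17→27
T3: 27→38
T6: 38→53
Sum = 4+10+17+27+38+53 = 149.
FIFO (arrival order): T1 T2 T3 T4 T5 T6.
T1: 0→10
T2: 10→17
T3: 17→28
T4: 28→32
T5: 32→38
T6: 38→53
Sum = 10+17+28+32+38+53 = 178.
EDD (increasing due date): T6 T3 T5 T2 T1 T4.
T6: 0→15
T3: 15→26
T5: 26→32
T2: 32→39
T1: 39→49
T4: 49→53
Sum = 15+26+32+39+49+53 = 214.
LPT (decreasing processing time): T6 T3 T1 T2 T5 T4.
T6: 0→15
T3: 15→26
T1: 26→36
T2: 36→43
T5: 43→49
T4: 49→53
Sum = 15+26+36+43+49+53 = 222.
SPT 149, FIFO 178, EDD 214, LPT 222 → minimum 149.

149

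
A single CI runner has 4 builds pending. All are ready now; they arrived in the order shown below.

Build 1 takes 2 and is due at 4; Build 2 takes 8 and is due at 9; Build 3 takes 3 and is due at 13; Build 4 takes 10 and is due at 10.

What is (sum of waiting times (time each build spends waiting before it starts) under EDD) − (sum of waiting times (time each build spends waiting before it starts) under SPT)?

12

EDD (increasing due date): Build 1 Build 2 Build 4 Build 3.
Build 1: waits 0, runs 0→2
Build 2: waits 2, runs 2→10
Build 4: waits 10, runs 10→20
Build 3: waits 20, runs 20→23
Sum = 0+2+10+20 = 32.
SPT (increasing processing time): Build 1 Build 3 Build 2 Build 4.
Build 1: waits 0, runs 0→2
Build 3: waits 2, runs 2→5
Build 2: waits 5, runs 5→13
Build 4: waits 13, runs 13→23
Sum = 0+2+5+13 = 20.
Difference = 32 − 20 = 12.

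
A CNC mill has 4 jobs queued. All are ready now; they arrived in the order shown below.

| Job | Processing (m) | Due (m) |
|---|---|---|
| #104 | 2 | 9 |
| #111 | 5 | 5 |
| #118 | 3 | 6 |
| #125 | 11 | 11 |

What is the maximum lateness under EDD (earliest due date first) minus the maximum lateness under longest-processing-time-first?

EDD (increasing due date): #111 #118 #104 #125.
#111: 0→5, due 5, lateness 0
#118: 5→8, due 6, lateness 2
#104: 8→10, due 9, lateness 1
#125: 10→21, due 11, lateness 10
Maximum = 10.
LPT (decreasing processing time): #125 #111 #118 #104.
#125: 0→11, due 11, lateness 0
#111: 11→16, due 5, lateness 11
#118: 16→19, due 6, lateness 13
#104: 19→21, due 9, lateness 12
Maximum = 13.
Difference = 10 − 13 = -3.

-3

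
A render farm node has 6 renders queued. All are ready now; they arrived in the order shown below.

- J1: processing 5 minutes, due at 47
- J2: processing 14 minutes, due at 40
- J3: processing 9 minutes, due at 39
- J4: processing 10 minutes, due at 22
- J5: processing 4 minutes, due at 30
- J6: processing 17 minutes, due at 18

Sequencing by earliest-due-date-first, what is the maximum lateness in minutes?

EDD (increasing due date): J6 J4 J5 J3 J2 J1.
J6: 0→17, due 18, lateness -1
J4: 17→27, due 22, lateness 5
J5: 27→31, due 30, lateness 1
J3: 31→40, due 39, lateness 1
J2: 40→54, due 40, lateness 14
J1: 54→59, due 47, lateness 12
Maximum = 14.

14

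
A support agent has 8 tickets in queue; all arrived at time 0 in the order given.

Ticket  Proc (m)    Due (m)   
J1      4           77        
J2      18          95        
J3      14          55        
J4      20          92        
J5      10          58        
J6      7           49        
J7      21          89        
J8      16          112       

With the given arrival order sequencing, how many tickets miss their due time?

FIFO (arrival order): J1 J2 J3 J4 J5 J6 J7 J8.
J1: 0→4, due 77, tardiness 0
J2: 4→22, due 95, tardiness 0
J3: 22→36, due 55, tardiness 0
J4: 36→56, due 92, tardiness 0
J5: 56→66, due 58, tardiness 8
J6: 66→73, due 49, tardiness 24
J7: 73→94, due 89, tardiness 5
J8: 94→110, due 112, tardiness 0
Late tickets: 3.

3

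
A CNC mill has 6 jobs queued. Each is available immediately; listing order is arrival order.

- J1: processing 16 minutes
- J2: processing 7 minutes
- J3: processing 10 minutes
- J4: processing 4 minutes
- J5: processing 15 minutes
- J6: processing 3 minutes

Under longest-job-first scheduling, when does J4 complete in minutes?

LPT (decreasing processing time): J1 J5 J3 J2 J4 J6.
J1: 0→16
J5: 16→31
J3: 31→41
J2: 41→48
J4: 48→52

52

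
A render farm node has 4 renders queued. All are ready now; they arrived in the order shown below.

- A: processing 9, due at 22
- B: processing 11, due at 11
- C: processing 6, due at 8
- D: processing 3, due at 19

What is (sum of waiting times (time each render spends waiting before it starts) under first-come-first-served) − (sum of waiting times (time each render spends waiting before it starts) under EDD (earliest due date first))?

FIFO (arrival order): A B C D.
A: waits 0, runs 0→9
B: waits 9, runs 9→20
C: waits 20, runs 20→26
D: waits 26, runs 26→29
Sum = 0+9+20+26 = 55.
EDD (increasing due date): C B D A.
C: waits 0, runs 0→6
B: waits 6, runs 6→17
D: waits 17, runs 17→20
A: waits 20, runs 20→29
Sum = 0+6+17+20 = 43.
Difference = 55 − 43 = 12.

12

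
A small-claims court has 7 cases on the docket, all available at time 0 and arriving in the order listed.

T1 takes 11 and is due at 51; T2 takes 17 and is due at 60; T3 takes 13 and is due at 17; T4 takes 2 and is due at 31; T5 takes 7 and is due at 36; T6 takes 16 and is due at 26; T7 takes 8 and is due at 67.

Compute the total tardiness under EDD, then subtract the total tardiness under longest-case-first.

EDD (increasing due date): T3 T6 T4 T5 T1 T2 T7.
T3: 0→13, due 17, tardiness 0
T6: 13→29, due 26, tardiness 3
T4: 29→31, due 31, tardiness 0
T5: 31→38, due 36, tardiness 2
T1: 38→49, due 51, tardiness 0
T2: 49→66, due 60, tardiness 6
T7: 66→74, due 67, tardiness 7
Sum = 0+3+0+2+0+6+7 = 18.
LPT (decreasing processing time): T2 T6 T3 T1 T7 T5 T4.
T2: 0→17, due 60, tardiness 0
T6: 17→33, due 26, tardiness 7
T3: 33→46, due 17, tardiness 29
T1: 46→57, due 51, tardiness 6
T7: 57→65, due 67, tardiness 0
T5: 65→72, due 36, tardiness 36
T4: 72→74, due 31, tardiness 43
Sum = 0+7+29+6+0+36+43 = 121.
Difference = 18 − 121 = -103.

-103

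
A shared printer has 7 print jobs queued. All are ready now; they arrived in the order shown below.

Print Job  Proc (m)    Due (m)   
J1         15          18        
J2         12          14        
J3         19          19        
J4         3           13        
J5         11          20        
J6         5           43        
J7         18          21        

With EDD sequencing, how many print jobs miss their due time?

EDD (increasing due date): J4 J2 J1 J3 J5 J7 J6.
J4: 0→3, due 13, tardiness 0
J2: 3→15, due 14, tardiness 1
J1: 15→30, due 18, tardiness 12
J3: 30→49, due 19, tardiness 30
J5: 49→60, due 20, tardiness 40
J7: 60→78, due 21, tardiness 57
J6: 78→83, due 43, tardiness 40
Late print jobs: 6.

6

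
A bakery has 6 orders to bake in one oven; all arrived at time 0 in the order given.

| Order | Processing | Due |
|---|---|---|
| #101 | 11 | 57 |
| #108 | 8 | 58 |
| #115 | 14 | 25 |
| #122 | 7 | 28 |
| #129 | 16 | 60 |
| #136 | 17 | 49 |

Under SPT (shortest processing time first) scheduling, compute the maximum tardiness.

24

SPT (increasing processing time): #122 #108 #101 #115 #129 #136.
#122: 0→7, due 28, tardiness 0
#108: 7→15, due 58, tardiness 0
#101: 15→26, due 57, tardiness 0
#115: 26→40, due 25, tardiness 15
#129: 40→56, due 60, tardiness 0
#136: 56→73, due 49, tardiness 24
Maximum = 24.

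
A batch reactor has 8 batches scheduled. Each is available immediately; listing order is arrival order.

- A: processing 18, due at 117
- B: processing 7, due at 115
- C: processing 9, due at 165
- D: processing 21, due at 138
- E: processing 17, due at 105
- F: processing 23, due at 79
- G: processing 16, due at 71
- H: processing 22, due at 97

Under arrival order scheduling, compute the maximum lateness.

40

FIFO (arrival order): A B C D E F G H.
A: 0→18, due 117, lateness -99
B: 18→25, due 115, lateness -90
C: 25→34, due 165, lateness -131
D: 34→55, due 138, lateness -83
E: 55→72, due 105, lateness -33
F: 72→95, due 79, lateness 16
G: 95→111, due 71, lateness 40
H: 111→133, due 97, lateness 36
Maximum = 40.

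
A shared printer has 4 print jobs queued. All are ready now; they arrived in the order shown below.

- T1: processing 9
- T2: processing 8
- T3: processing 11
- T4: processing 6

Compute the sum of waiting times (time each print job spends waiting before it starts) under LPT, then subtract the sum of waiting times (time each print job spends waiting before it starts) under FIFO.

LPT (decreasing processing time): T3 T1 T2 T4.
T3: waits 0, runs 0→11
T1: waits 11, runs 11→20
T2: waits 20, runs 20→28
T4: waits 28, runs 28→34
Sum = 0+11+20+28 = 59.
FIFO (arrival order): T1 T2 T3 T4.
T1: waits 0, runs 0→9
T2: waits 9, runs 9→17
T3: waits 17, runs 17→28
T4: waits 28, runs 28→34
Sum = 0+9+17+28 = 54.
Difference = 59 − 54 = 5.

5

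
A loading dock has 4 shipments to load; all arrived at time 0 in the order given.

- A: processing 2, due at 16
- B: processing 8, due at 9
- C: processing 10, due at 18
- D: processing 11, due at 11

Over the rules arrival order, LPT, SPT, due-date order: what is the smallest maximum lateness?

FIFO (arrival order): A B C D.
A: 0→2, due 16, lateness -14
B: 2→10, due 9, lateness 1
C: 10→20, due 18, lateness 2
D: 20→31, due 11, lateness 20
Maximum = 20.
LPT (decreasing processing time): D C B A.
D: 0→11, due 11, lateness 0
C: 11→21, due 18, lateness 3
B: 21→29, due 9, lateness 20
A: 29→31, due 16, lateness 15
Maximum = 20.
SPT (increasing processing time): A B C D.
A: 0→2, due 16, lateness -14
B: 2→10, due 9, lateness 1
C: 10→20, due 18, lateness 2
D: 20→31, due 11, lateness 20
Maximum = 20.
EDD (increasing due date): B D A C.
B: 0→8, due 9, lateness -1
D: 8→19, due 11, lateness 8
A: 19→21, due 16, lateness 5
C: 21→31, due 18, lateness 13
Maximum = 13.
FIFO 20, LPT 20, SPT 20, EDD 13 → minimum 13.

13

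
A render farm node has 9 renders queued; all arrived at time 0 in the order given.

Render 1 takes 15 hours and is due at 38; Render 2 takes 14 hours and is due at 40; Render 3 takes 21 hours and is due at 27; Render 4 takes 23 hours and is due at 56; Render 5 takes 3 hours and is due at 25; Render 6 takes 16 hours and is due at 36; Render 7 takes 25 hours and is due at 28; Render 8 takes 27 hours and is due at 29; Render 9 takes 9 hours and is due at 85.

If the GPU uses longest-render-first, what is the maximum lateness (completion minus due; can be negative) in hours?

LPT (decreasing processing time): Render 8 Render 7 Render 4 Render 3 Render 6 Render 1 Render 2 Render 9 Render 5.
Render 8: 0→27, due 29, lateness -2
Render 7: 27→52, due 28, lateness 24
Render 4: 52→75, due 56, lateness 19
Render 3: 75→96, due 27, lateness 69
Render 6: 96→112, due 36, lateness 76
Render 1: 112→127, due 38, lateness 89
Render 2: 127→141, due 40, lateness 101
Render 9: 141→150, due 85, lateness 65
Render 5: 150→153, due 25, lateness 128
Maximum = 128.

128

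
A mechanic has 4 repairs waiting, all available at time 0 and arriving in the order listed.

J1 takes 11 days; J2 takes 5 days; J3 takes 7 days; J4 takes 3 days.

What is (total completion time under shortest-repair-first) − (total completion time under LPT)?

-26

SPT (increasing processing time): J4 J2 J3 J1.
J4: 0→3
J2: 3→8
J3: 8→15
J1: 15→26
Sum = 3+8+15+26 = 52.
LPT (decreasing processing time): J1 J3 J2 J4.
J1: 0→11
J3: 11→18
J2: 18→23
J4: 23→26
Sum = 11+18+23+26 = 78.
Difference = 52 − 78 = -26.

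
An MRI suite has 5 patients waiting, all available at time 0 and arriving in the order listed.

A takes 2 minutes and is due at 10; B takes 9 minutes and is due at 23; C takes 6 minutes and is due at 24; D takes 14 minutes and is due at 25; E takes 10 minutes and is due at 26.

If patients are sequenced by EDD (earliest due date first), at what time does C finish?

EDD (increasing due date): A B C D E.
A: 0→2
B: 2→11
C: 11→17

17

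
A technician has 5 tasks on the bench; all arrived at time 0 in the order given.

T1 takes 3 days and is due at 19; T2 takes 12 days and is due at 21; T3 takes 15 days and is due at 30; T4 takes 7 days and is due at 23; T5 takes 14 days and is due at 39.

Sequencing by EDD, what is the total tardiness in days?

EDD (increasing due date): T1 T2 T4 T3 T5.
T1: 0→3, due 19, tardiness 0
T2: 3→15, due 21, tardiness 0
T4: 15→22, due 23, tardiness 0
T3: 22→37, due 30, tardiness 7
T5: 37→51, due 39, tardiness 12
Sum = 0+0+0+7+12 = 19.

19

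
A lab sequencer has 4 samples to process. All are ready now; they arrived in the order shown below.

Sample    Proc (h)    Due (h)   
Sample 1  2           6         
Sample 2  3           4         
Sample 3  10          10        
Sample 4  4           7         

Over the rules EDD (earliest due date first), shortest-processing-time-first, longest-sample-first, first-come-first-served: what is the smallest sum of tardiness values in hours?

11

EDD (increasing due date): Sample 2 Sample 1 Sample 4 Sample 3.
Sample 2: 0→3, due 4, tardiness 0
Sample 1: 3→5, due 6, tardiness 0
Sample 4: 5→9, due 7, tardiness 2
Sample 3: 9→19, due 10, tardiness 9
Sum = 0+0+2+9 = 11.
SPT (increasing processing time): Sample 1 Sample 2 Sample 4 Sample 3.
Sample 1: 0→2, due 6, tardiness 0
Sample 2: 2→5, due 4, tardiness 1
Sample 4: 5→9, due 7, tardiness 2
Sample 3: 9→19, due 10, tardiness 9
Sum = 0+1+2+9 = 12.
LPT (decreasing processing time): Sample 3 Sample 4 Sample 2 Sample 1.
Sample 3: 0→10, due 10, tardiness 0
Sample 4: 10→14, due 7, tardiness 7
Sample 2: 14→17, due 4, tardiness 13
Sample 1: 17→19, due 6, tardiness 13
Sum = 0+7+13+13 = 33.
FIFO (arrival order): Sample 1 Sample 2 Sample 3 Sample 4.
Sample 1: 0→2, due 6, tardiness 0
Sample 2: 2→5, due 4, tardiness 1
Sample 3: 5→15, due 10, tardiness 5
Sample 4: 15→19, due 7, tardiness 12
Sum = 0+1+5+12 = 18.
EDD 11, SPT 12, LPT 33, FIFO 18 → minimum 11.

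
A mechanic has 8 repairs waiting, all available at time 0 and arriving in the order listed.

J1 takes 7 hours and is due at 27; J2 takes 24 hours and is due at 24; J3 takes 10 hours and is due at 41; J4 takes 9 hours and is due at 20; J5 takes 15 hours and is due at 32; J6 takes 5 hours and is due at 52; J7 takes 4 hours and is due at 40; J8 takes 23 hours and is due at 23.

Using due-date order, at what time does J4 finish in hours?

EDD (increasing due date): J4 J8 J2 J1 J5 J7 J3 J6.
J4: 0→9

9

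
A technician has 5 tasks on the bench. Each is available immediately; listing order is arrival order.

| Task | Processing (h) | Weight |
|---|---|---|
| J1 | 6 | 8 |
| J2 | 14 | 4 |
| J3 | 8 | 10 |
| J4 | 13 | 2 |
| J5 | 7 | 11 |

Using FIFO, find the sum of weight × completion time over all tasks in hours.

1018

FIFO (arrival order): J1 J2 J3 J4 J5.
J1: finishes 6, weight 8, w·C = 48
J2: finishes 20, weight 4, w·C = 80
J3: finishes 28, weight 10, w·C = 280
J4: finishes 41, weight 2, w·C = 82
J5: finishes 48, weight 11, w·C = 528
Sum = 48+80+280+82+528 = 1018.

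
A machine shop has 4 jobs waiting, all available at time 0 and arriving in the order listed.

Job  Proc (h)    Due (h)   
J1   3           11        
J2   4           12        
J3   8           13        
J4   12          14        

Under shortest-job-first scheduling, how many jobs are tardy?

2

SPT (increasing processing time): J1 J2 J3 J4.
J1: 0→3, due 11, tardiness 0
J2: 3→7, due 12, tardiness 0
J3: 7→15, due 13, tardiness 2
J4: 15→27, due 14, tardiness 13
Late jobs: 2.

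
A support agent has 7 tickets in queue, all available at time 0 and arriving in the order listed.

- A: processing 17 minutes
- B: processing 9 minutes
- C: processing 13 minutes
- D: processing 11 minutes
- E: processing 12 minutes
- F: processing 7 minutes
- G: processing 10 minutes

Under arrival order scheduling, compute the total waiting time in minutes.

FIFO (arrival order): A B C D E F G.
A: waits 0, runs 0→17
B: waits 17, runs 17→26
C: waits 26, runs 26→39
D: waits 39, runs 39→50
E: waits 50, runs 50→62
F: waits 62, runs 62→69
G: waits 69, runs 69→79
Sum = 0+17+26+39+50+62+69 = 263.

263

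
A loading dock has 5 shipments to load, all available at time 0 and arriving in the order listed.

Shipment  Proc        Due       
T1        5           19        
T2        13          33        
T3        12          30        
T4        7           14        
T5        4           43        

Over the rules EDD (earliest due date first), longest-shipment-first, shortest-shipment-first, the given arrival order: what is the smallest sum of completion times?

EDD (increasing due date): T4 T1 T3 T2 T5.
T4: 0→7
T1: 7→12
T3: 12→24
T2: 24→37
T5: 37→41
Sum = 7+12+24+37+41 = 121.
LPT (decreasing processing time): T2 T3 T4 T1 T5.
T2: 0→13
T3: 13→25
T4: 25→32
T1: 32→37
T5: 37→41
Sum = 13+25+32+37+41 = 148.
SPT (increasing processing time): T5 T1 T4 T3 T2.
T5: 0→4
T1: 4→9
T4: 9→16
T3: 16→28
T2: 28→41
Sum = 4+9+16+28+41 = 98.
FIFO (arrival order): T1 T2 T3 T4 T5.
T1: 0→5
T2: 5→18
T3: 18→30
T4: 30→37
T5: 37→41
Sum = 5+18+30+37+41 = 131.
EDD 121, LPT 148, SPT 98, FIFO 131 → minimum 98.

98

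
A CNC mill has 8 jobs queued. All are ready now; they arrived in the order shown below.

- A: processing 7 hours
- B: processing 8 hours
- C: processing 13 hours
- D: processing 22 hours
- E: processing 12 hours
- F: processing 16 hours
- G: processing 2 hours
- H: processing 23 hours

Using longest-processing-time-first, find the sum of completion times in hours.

587

LPT (decreasing processing time): H D F C E B A G.
H: 0→23
D: 23→45
F: 45→61
C: 61→74
E: 74→86
B: 86→94
A: 94→101
G: 101→103
Sum = 23+45+61+74+86+94+101+103 = 587.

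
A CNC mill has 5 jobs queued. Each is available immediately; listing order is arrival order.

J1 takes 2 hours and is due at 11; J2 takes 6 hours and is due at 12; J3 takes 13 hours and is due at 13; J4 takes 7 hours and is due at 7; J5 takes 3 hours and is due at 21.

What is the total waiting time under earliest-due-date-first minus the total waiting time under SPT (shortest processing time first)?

23

EDD (increasing due date): J4 J1 J2 J3 J5.
J4: waits 0, runs 0→7
J1: waits 7, runs 7→9
J2: waits 9, runs 9→15
J3: waits 15, runs 15→28
J5: waits 28, runs 28→31
Sum = 0+7+9+15+28 = 59.
SPT (increasing processing time): J1 J5 J2 J4 J3.
J1: waits 0, runs 0→2
J5: waits 2, runs 2→5
J2: waits 5, runs 5→11
J4: waits 11, runs 11→18
J3: waits 18, runs 18→31
Sum = 0+2+5+11+18 = 36.
Difference = 59 − 36 = 23.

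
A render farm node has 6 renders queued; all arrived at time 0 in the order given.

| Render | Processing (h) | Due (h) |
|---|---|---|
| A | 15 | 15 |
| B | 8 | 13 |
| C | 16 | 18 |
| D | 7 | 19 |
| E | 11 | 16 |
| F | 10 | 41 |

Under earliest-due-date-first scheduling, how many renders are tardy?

EDD (increasing due date): B A E C D F.
B: 0→8, due 13, tardiness 0
A: 8→23, due 15, tardiness 8
E: 23→34, due 16, tardiness 18
C: 34→50, due 18, tardiness 32
D: 50→57, due 19, tardiness 38
F: 57→67, due 41, tardiness 26
Late renders: 5.

5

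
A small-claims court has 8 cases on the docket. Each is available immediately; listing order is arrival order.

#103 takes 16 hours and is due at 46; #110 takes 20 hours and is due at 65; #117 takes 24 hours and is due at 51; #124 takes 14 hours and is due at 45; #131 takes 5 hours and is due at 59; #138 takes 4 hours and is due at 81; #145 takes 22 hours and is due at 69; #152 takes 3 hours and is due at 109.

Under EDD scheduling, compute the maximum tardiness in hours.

EDD (increasing due date): #124 #103 #117 #131 #110 #145 #138 #152.
#124: 0→14, due 45, tardiness 0
#103: 14→30, due 46, tardiness 0
#117: 30→54, due 51, tardiness 3
#131: 54→59, due 59, tardiness 0
#110: 59→79, due 65, tardiness 14
#145: 79→101, due 69, tardiness 32
#138: 101→105, due 81, tardiness 24
#152: 105→108, due 109, tardiness 0
Maximum = 32.

32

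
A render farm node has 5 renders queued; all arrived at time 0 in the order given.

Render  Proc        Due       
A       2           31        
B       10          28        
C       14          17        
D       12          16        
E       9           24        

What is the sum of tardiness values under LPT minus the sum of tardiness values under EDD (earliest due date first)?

2

LPT (decreasing processing time): C D B E A.
C: 0→14, due 17, tardiness 0
D: 14→26, due 16, tardiness 10
B: 26→36, due 28, tardiness 8
E: 36→45, due 24, tardiness 21
A: 45→47, due 31, tardiness 16
Sum = 0+10+8+21+16 = 55.
EDD (increasing due date): D C E B A.
D: 0→12, due 16, tardiness 0
C: 12→26, due 17, tardiness 9
E: 26→35, due 24, tardiness 11
B: 35→45, due 28, tardiness 17
A: 45→47, due 31, tardiness 16
Sum = 0+9+11+17+16 = 53.
Difference = 55 − 53 = 2.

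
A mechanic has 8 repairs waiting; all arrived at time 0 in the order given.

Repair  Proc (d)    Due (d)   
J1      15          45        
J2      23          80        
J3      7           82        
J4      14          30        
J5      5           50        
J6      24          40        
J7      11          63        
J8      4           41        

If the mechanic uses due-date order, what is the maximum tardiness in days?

EDD (increasing due date): J4 J6 J8 J1 J5 J7 J2 J3.
J4: 0→14, due 30, tardiness 0
J6: 14→38, due 40, tardiness 0
J8: 38→42, due 41, tardiness 1
J1: 42→57, due 45, tardiness 12
J5: 57→62, due 50, tardiness 12
J7: 62→73, due 63, tardiness 10
J2: 73→96, due 80, tardiness 16
J3: 96→103, due 82, tardiness 21
Maximum = 21.

21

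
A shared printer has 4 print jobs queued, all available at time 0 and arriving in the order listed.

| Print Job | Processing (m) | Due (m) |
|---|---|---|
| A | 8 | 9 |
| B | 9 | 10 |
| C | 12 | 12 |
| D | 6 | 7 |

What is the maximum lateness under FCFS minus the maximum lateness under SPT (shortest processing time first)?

5

FIFO (arrival order): A B C D.
A: 0→8, due 9, lateness -1
B: 8→17, due 10, lateness 7
C: 17→29, due 12, lateness 17
D: 29→35, due 7, lateness 28
Maximum = 28.
SPT (increasing processing time): D A B C.
D: 0→6, due 7, lateness -1
A: 6→14, due 9, lateness 5
B: 14→23, due 10, lateness 13
C: 23→35, due 12, lateness 23
Maximum = 23.
Difference = 28 − 23 = 5.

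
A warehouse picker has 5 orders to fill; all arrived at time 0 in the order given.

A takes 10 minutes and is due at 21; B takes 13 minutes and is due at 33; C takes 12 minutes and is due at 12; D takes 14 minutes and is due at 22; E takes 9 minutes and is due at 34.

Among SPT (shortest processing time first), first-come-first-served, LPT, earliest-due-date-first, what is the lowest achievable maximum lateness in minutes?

SPT (increasing processing time): E A C B D.
E: 0→9, due 34, lateness -25
A: 9→19, due 21, lateness -2
C: 19→31, due 12, lateness 19
B: 31→44, due 33, lateness 11
D: 44→58, due 22, lateness 36
Maximum = 36.
FIFO (arrival order): A B C D E.
A: 0→10, due 21, lateness -11
B: 10→23, due 33, lateness -10
C: 23→35, due 12, lateness 23
D: 35→49, due 22, lateness 27
E: 49→58, due 34, lateness 24
Maximum = 27.
LPT (decreasing processing time): D B C A E.
D: 0→14, due 22, lateness -8
B: 14→27, due 33, lateness -6
C: 27→39, due 12, lateness 27
A: 39→49, due 21, lateness 28
E: 49→58, due 34, lateness 24
Maximum = 28.
EDD (increasing due date): C A D B E.
C: 0→12, due 12, lateness 0
A: 12→22, due 21, lateness 1
D: 22→36, due 22, lateness 14
B: 36→49, due 33, lateness 16
E: 49→58, due 34, lateness 24
Maximum = 24.
SPT 36, FIFO 27, LPT 28, EDD 24 → minimum 24.

24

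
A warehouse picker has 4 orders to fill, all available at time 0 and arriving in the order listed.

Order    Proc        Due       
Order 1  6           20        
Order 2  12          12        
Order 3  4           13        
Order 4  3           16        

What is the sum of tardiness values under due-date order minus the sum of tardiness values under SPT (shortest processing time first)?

EDD (increasing due date): Order 2 Order 3 Order 4 Order 1.
Order 2: 0→12, due 12, tardiness 0
Order 3: 12→16, due 13, tardiness 3
Order 4: 16→19, due 16, tardiness 3
Order 1: 19→25, due 20, tardiness 5
Sum = 0+3+3+5 = 11.
SPT (increasing processing time): Order 4 Order 3 Order 1 Order 2.
Order 4: 0→3, due 16, tardiness 0
Order 3: 3→7, due 13, tardiness 0
Order 1: 7→13, due 20, tardiness 0
Order 2: 13→25, due 12, tardiness 13
Sum = 0+0+0+13 = 13.
Difference = 11 − 13 = -2.

-2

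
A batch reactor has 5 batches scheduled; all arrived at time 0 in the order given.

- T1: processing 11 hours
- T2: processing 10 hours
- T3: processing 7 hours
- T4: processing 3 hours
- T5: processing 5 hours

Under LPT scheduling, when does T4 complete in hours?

LPT (decreasing processing time): T1 T2 T3 T5 T4.
T1: 0→11
T2: 11→21
T3: 21→28
T5: 28→33
T4: 33→36

36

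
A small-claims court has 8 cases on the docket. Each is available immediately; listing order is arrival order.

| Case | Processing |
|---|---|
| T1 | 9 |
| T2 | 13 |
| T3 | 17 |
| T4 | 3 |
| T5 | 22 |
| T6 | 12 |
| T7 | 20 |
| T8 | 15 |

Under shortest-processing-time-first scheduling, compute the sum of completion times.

SPT (increasing processing time): T4 T1 T6 T2 T8 T3 T7 T5.
T4: 0→3
T1: 3→12
T6: 12→24
T2: 24→37
T8: 37→52
T3: 52→69
T7: 69→89
T5: 89→111
Sum = 3+12+24+37+52+69+89+111 = 397.

397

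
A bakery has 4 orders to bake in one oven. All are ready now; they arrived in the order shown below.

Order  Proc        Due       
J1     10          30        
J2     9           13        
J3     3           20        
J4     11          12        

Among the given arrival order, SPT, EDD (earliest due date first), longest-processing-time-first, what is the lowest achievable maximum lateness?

FIFO (arrival order): J1 J2 J3 J4.
J1: 0→10, due 30, lateness -20
J2: 10→19, due 13, lateness 6
J3: 19→22, due 20, lateness 2
J4: 22→33, due 12, lateness 21
Maximum = 21.
SPT (increasing processing time): J3 J2 J1 J4.
J3: 0→3, due 20, lateness -17
J2: 3→12, due 13, lateness -1
J1: 12→22, due 30, lateness -8
J4: 22→33, due 12, lateness 21
Maximum = 21.
EDD (increasing due date): J4 J2 J3 J1.
J4: 0→11, due 12, lateness -1
J2: 11→20, due 13, lateness 7
J3: 20→23, due 20, lateness 3
J1: 23→33, due 30, lateness 3
Maximum = 7.
LPT (decreasing processing time): J4 J1 J2 J3.
J4: 0→11, due 12, lateness -1
J1: 11→21, due 30, lateness -9
J2: 21→30, due 13, lateness 17
J3: 30→33, due 20, lateness 13
Maximum = 17.
FIFO 21, SPT 21, EDD 7, LPT 17 → minimum 7.

7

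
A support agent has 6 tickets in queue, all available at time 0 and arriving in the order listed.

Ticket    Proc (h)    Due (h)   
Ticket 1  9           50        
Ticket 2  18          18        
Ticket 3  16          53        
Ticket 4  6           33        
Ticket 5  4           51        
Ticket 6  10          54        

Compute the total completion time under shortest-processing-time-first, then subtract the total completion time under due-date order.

SPT (increasing processing time): Ticket 5 Ticket 4 Ticket 1 Ticket 6 Ticket 3 Ticket 2.
Ticket 5: 0→4
Ticket 4: 4→10
Ticket 1: 10→19
Ticket 6: 19→29
Ticket 3: 29→45
Ticket 2: 45→63
Sum = 4+10+19+29+45+63 = 170.
EDD (increasing due date): Ticket 2 Ticket 4 Ticket 1 Ticket 5 Ticket 3 Ticket 6.
Ticket 2: 0→18
Ticket 4: 18→24
Ticket 1: 24→33
Ticket 5: 33→37
Ticket 3: 37→53
Ticket 6: 53→63
Sum = 18+24+33+37+53+63 = 228.
Difference = 170 − 228 = -58.

-58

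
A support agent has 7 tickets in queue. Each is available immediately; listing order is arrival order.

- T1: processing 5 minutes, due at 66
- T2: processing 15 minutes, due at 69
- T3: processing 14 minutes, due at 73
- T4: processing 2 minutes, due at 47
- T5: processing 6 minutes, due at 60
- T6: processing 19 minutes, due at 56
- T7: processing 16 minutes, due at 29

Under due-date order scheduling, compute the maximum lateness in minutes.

4

EDD (increasing due date): T7 T4 T6 T5 T1 T2 T3.
T7: 0→16, due 29, lateness -13
T4: 16→18, due 47, lateness -29
T6: 18→37, due 56, lateness -19
T5: 37→43, due 60, lateness -17
T1: 43→48, due 66, lateness -18
T2: 48→63, due 69, lateness -6
T3: 63→77, due 73, lateness 4
Maximum = 4.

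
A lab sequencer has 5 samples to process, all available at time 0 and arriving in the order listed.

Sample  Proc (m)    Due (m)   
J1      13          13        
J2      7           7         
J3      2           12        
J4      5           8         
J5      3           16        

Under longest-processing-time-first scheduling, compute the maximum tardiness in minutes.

18

LPT (decreasing processing time): J1 J2 J4 J5 J3.
J1: 0→13, due 13, tardiness 0
J2: 13→20, due 7, tardiness 13
J4: 20→25, due 8, tardiness 17
J5: 25→28, due 16, tardiness 12
J3: 28→30, due 12, tardiness 18
Maximum = 18.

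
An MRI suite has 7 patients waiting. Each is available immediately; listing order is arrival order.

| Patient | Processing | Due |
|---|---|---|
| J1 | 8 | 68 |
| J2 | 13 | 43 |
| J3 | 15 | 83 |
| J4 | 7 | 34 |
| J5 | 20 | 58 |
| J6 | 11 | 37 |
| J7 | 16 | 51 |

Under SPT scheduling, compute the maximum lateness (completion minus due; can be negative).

32

SPT (increasing processing time): J4 J1 J6 J2 J3 J7 J5.
J4: 0→7, due 34, lateness -27
J1: 7→15, due 68, lateness -53
J6: 15→26, due 37, lateness -11
J2: 26→39, due 43, lateness -4
J3: 39→54, due 83, lateness -29
J7: 54→70, due 51, lateness 19
J5: 70→90, due 58, lateness 32
Maximum = 32.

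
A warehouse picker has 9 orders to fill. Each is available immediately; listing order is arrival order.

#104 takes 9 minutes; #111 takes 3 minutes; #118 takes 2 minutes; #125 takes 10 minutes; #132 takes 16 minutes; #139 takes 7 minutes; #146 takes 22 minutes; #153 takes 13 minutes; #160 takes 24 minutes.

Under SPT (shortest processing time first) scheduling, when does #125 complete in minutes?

SPT (increasing processing time): #118 #111 #139 #104 #125 #153 #132 #146 #160.
#118: 0→2
#111: 2→5
#139: 5→12
#104: 12→21
#125: 21→31

31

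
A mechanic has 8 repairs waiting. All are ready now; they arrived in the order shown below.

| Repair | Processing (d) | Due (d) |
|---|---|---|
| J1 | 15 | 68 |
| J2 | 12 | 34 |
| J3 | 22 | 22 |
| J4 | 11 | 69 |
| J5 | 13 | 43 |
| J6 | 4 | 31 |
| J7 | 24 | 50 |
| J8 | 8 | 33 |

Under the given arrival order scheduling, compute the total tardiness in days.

FIFO (arrival order): J1 J2 J3 J4 J5 J6 J7 J8.
J1: 0→15, due 68, tardiness 0
J2: 15→27, due 34, tardiness 0
J3: 27→49, due 22, tardiness 27
J4: 49→60, due 69, tardiness 0
J5: 60→73, due 43, tardiness 30
J6: 73→77, due 31, tardiness 46
J7: 77→101, due 50, tardiness 51
J8: 101→109, due 33, tardiness 76
Sum = 0+0+27+0+30+46+51+76 = 230.

230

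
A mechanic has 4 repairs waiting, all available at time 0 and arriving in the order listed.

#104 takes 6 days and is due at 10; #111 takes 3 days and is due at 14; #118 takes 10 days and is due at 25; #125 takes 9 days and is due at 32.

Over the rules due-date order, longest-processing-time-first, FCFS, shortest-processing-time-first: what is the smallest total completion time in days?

58

EDD (increasing due date): #104 #111 #118 #125.
#104: 0→6
#111: 6→9
#118: 9→19
#125: 19→28
Sum = 6+9+19+28 = 62.
LPT (decreasing processing time): #118 #125 #104 #111.
#118: 0→10
#125: 10→19
#104: 19→25
#111: 25→28
Sum = 10+19+25+28 = 82.
FIFO (arrival order): #104 #111 #118 #125.
#104: 0→6
#111: 6→9
#118: 9→19
#125: 19→28
Sum = 6+9+19+28 = 62.
SPT (increasing processing time): #111 #104 #125 #118.
#111: 0→3
#104: 3→9
#125: 9→18
#118: 18→28
Sum = 3+9+18+28 = 58.
EDD 62, LPT 82, FIFO 62, SPT 58 → minimum 58.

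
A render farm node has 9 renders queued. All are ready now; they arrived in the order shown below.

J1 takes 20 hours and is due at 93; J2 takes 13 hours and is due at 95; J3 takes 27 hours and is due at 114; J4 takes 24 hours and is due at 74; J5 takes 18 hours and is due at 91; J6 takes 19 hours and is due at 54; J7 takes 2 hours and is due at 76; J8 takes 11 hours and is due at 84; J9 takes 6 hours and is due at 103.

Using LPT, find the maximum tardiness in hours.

LPT (decreasing processing time): J3 J4 J1 J6 J5 J2 J8 J9 J7.
J3: 0→27, due 114, tardiness 0
J4: 27→51, due 74, tardiness 0
J1: 51→71, due 93, tardiness 0
J6: 71→90, due 54, tardiness 36
J5: 90→108, due 91, tardiness 17
J2: 108→121, due 95, tardiness 26
J8: 121→132, due 84, tardiness 48
J9: 132→138, due 103, tardiness 35
J7: 138→140, due 76, tardiness 64
Maximum = 64.

64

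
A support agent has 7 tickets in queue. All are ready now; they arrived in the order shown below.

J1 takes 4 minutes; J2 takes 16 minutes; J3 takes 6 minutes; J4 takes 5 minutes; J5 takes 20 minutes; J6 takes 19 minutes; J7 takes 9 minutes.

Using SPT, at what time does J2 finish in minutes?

40

SPT (increasing processing time): J1 J4 J3 J7 J2 J6 J5.
J1: 0→4
J4: 4→9
J3: 9→15
J7: 15→24
J2: 24→40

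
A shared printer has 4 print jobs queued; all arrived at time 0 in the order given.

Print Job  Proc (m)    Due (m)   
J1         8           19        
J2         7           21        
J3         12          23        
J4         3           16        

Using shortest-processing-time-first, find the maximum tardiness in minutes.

7

SPT (increasing processing time): J4 J2 J1 J3.
J4: 0→3, due 16, tardiness 0
J2: 3→10, due 21, tardiness 0
J1: 10→18, due 19, tardiness 0
J3: 18→30, due 23, tardiness 7
Maximum = 7.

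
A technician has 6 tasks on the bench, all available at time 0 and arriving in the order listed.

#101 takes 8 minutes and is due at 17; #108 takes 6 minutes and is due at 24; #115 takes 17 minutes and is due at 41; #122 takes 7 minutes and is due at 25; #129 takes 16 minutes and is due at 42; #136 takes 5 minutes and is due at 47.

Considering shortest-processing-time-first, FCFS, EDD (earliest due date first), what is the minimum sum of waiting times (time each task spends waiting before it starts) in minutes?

SPT (increasing processing time): #136 #108 #122 #101 #129 #115.
#136: waits 0, runs 0→5
#108: waits 5, runs 5→11
#122: waits 11, runs 11→18
#101: waits 18, runs 18→26
#129: waits 26, runs 26→42
#115: waits 42, runs 42→59
Sum = 0+5+11+18+26+42 = 102.
FIFO (arrival order): #101 #108 #115 #122 #129 #136.
#101: waits 0, runs 0→8
#108: waits 8, runs 8→14
#115: waits 14, runs 14→31
#122: waits 31, runs 31→38
#129: waits 38, runs 38→54
#136: waits 54, runs 54→59
Sum = 0+8+14+31+38+54 = 145.
EDD (increasing due date): #101 #108 #122 #115 #129 #136.
#101: waits 0, runs 0→8
#108: waits 8, runs 8→14
#122: waits 14, runs 14→21
#115: waits 21, runs 21→38
#129: waits 38, runs 38→54
#136: waits 54, runs 54→59
Sum = 0+8+14+21+38+54 = 135.
SPT 102, FIFO 145, EDD 135 → minimum 102.

102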